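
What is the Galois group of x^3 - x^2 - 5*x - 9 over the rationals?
Gal(K/Q) = S_3 (symmetric group of order 6)

Compute the discriminant of x^3 + (-1)*x^2 + (-5)*x + (-9): Δ = -2508. Since Δ is not a rational square, the Galois group is not contained in A_3; it must be the full S_3 (irreducibility of the cubic rules out anything smaller).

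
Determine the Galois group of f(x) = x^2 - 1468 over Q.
Gal(K/Q) = Z/2Z (cyclic of order 2)

x^2 - 1468 is irreducible over Q since 1468 is not a rational square. The splitting field Q(sqrt(1468)) has degree 2 over Q, and its unique nontrivial automorphism is sqrt(1468) ↦ -sqrt(1468). Hence Gal(Q(sqrt(1468))/Q) = Z/2Z.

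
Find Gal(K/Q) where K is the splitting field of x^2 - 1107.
Gal(K/Q) = Z/2Z (cyclic of order 2)

x^2 - 1107 is irreducible over Q since 1107 is not a rational square. The splitting field Q(sqrt(1107)) has degree 2 over Q, and its unique nontrivial automorphism is sqrt(1107) ↦ -sqrt(1107). Hence Gal(Q(sqrt(1107))/Q) = Z/2Z.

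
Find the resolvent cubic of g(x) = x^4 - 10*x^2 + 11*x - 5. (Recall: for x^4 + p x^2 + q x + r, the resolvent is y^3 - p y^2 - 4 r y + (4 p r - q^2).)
h(y) = y^3 + 10*y^2 + 20*y + 79

Identify coefficients: p = -10, q = 11, r = -5.
Plug into h(y) = y^3 - p y^2 - 4 r y + (4 p r - q^2):
  h(y) = y^3 - (-10) y^2 - 4*(-5) y + (4*(-10)*(-5) - (11)^2)
       = y^3 + (10) y^2 + (20) y + (79).
Simplifying: h(y) = y^3 + 10*y^2 + 20*y + 79.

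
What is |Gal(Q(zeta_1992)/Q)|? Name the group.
|Gal(Q(zeta_1992)/Q)| = phi(1992) = 656; group ≅ (Z/1992Z)^* ≅ Z/2Z × Z/2Z × Z/2Z × Z/82Z

The n-th cyclotomic polynomial Φ_1992(x) is the minimal polynomial of zeta_1992 over Q and has degree phi(1992) = 656. So Q(zeta_1992) is a degree-656 Galois extension with Galois group (Z/1992Z)^*. By CRT, (Z/1992Z)^* ≅ (Z/8Z)^* × (Z/3Z)^* × (Z/83Z)^*. Each prime-power unit group is (Z/8Z)^* ≅ Z/2Z × Z/2Z; (Z/3Z)^* ≅ Z/2Z; (Z/83Z)^* ≅ Z/82Z. Hence Gal(Q(zeta_1992)/Q) ≅ Z/2Z × Z/2Z × Z/2Z × Z/82Z.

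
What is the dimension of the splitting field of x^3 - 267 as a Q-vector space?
[K:Q] = 6

x^3 - 267 has one real root r = 267^(1/3) and two complex roots r*zeta_3, r*zeta_3^2 where zeta_3 = e^(2*pi*i/3). The splitting field is Q(r, zeta_3). [Q(r):Q] = 3 and [Q(zeta_3):Q] = 2 with gcd = 1, so [Q(r, zeta_3):Q] = 3 * 2 = 6.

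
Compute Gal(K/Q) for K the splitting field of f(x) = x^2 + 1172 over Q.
Gal(K/Q) = Z/2Z (cyclic of order 2)

x^2 + 1172 is irreducible over Q since -1172 is not a rational square. The splitting field Q(sqrt(-1172)) has degree 2 over Q, and its unique nontrivial automorphism is sqrt(-1172) ↦ -sqrt(-1172). Hence Gal(Q(sqrt(-1172))/Q) = Z/2Z.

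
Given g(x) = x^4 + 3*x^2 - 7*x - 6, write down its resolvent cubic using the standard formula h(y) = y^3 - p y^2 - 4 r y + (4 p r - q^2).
h(y) = y^3 - 3*y^2 + 24*y - 121

Identify coefficients: p = 3, q = -7, r = -6.
Plug into h(y) = y^3 - p y^2 - 4 r y + (4 p r - q^2):
  h(y) = y^3 - (3) y^2 - 4*(-6) y + (4*(3)*(-6) - (-7)^2)
       = y^3 + (-3) y^2 + (24) y + (-121).
Simplifying: h(y) = y^3 - 3*y^2 + 24*y - 121.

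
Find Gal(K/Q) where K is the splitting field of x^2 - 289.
Gal(K/Q) = trivial group (order 1)

x^2 - 289 factors as (x - 17)(x + 17) over Q, so its splitting field is Q itself and the Galois group is trivial.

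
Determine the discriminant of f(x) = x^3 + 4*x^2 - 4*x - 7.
Δ = 2997

For x^3 + a x^2 + b x + c the discriminant is Δ = 18 a b c - 4 a^3 c + a^2 b^2 - 4 b^3 - 27 c^2.
Plug a = 4, b = -4, c = -7:
  18*(4)*(-4)*(-7) - 4*(4)^3*(-7) + (4)^2*(-4)^2 - 4*(-4)^3 - 27*(-7)^2
  = 2016 + (1792) + 256 + (256) + (-1323)
  = 2997.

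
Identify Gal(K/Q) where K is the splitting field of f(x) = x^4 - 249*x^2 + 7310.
Gal(K/Q) = V_4 (Klein four-group, Z/2Z × Z/2Z)

f factors as (x^2 - 215)(x^2 - 34), so the splitting field is K = Q(sqrt(215), sqrt(34)). The elements 215, 34, 7310 are all non-squares in Q, so sqrt(215) and sqrt(34) generate independent quadratic extensions. Thus [K:Q] = 4 and Gal(K/Q) is generated by the two order-2 automorphisms sqrt(215) ↦ -sqrt(215) and sqrt(34) ↦ -sqrt(34), giving V_4.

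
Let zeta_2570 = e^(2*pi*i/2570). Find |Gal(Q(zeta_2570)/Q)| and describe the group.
|Gal(Q(zeta_2570)/Q)| = phi(2570) = 1024; group ≅ (Z/2570Z)^* ≅ Z/4Z × Z/256Z

The n-th cyclotomic polynomial Φ_2570(x) is the minimal polynomial of zeta_2570 over Q and has degree phi(2570) = 1024. So Q(zeta_2570) is a degree-1024 Galois extension with Galois group (Z/2570Z)^*. By CRT, (Z/2570Z)^* ≅ (Z/2Z)^* × (Z/5Z)^* × (Z/257Z)^*. Each prime-power unit group is (Z/2Z)^* ≅ trivial group (order 1); (Z/5Z)^* ≅ Z/4Z; (Z/257Z)^* ≅ Z/256Z. Hence Gal(Q(zeta_2570)/Q) ≅ Z/4Z × Z/256Z.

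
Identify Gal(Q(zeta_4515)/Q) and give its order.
|Gal(Q(zeta_4515)/Q)| = phi(4515) = 2016; group ≅ (Z/4515Z)^* ≅ Z/2Z × Z/4Z × Z/6Z × Z/42Z

The n-th cyclotomic polynomial Φ_4515(x) is the minimal polynomial of zeta_4515 over Q and has degree phi(4515) = 2016. So Q(zeta_4515) is a degree-2016 Galois extension with Galois group (Z/4515Z)^*. By CRT, (Z/4515Z)^* ≅ (Z/3Z)^* × (Z/5Z)^* × (Z/7Z)^* × (Z/43Z)^*. Each prime-power unit group is (Z/3Z)^* ≅ Z/2Z; (Z/5Z)^* ≅ Z/4Z; (Z/7Z)^* ≅ Z/6Z; (Z/43Z)^* ≅ Z/42Z. Hence Gal(Q(zeta_4515)/Q) ≅ Z/2Z × Z/4Z × Z/6Z × Z/42Z.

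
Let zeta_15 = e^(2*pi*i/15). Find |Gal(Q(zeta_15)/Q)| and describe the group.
|Gal(Q(zeta_15)/Q)| = phi(15) = 8; group ≅ (Z/15Z)^* ≅ Z/2Z × Z/4Z

The n-th cyclotomic polynomial Φ_15(x) is the minimal polynomial of zeta_15 over Q and has degree phi(15) = 8. So Q(zeta_15) is a degree-8 Galois extension with Galois group (Z/15Z)^*. By CRT, (Z/15Z)^* ≅ (Z/3Z)^* × (Z/5Z)^*. Each prime-power unit group is (Z/3Z)^* ≅ Z/2Z; (Z/5Z)^* ≅ Z/4Z. Hence Gal(Q(zeta_15)/Q) ≅ Z/2Z × Z/4Z.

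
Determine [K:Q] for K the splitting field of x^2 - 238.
[K:Q] = 2

The polynomial x^2 - 238 is irreducible over Q since 238 is not a perfect square. Its splitting field is Q(sqrt(238)), which has degree 2 over Q.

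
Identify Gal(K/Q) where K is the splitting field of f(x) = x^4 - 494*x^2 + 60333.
Gal(K/Q) = V_4 (Klein four-group, Z/2Z × Z/2Z)

f factors as (x^2 - 221)(x^2 - 273), so the splitting field is K = Q(sqrt(221), sqrt(273)). The elements 221, 273, 60333 are all non-squares in Q, so sqrt(221) and sqrt(273) generate independent quadratic extensions. Thus [K:Q] = 4 and Gal(K/Q) is generated by the two order-2 automorphisms sqrt(221) ↦ -sqrt(221) and sqrt(273) ↦ -sqrt(273), giving V_4.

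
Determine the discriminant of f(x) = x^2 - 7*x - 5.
Δ = 69

For a quadratic a x^2 + b x + c the discriminant is Δ = b^2 - 4ac = (-7)^2 - 4*(1)*(-5) = 49 - (-20) = 69.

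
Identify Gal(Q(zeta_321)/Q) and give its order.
|Gal(Q(zeta_321)/Q)| = phi(321) = 212; group ≅ (Z/321Z)^* ≅ Z/2Z × Z/106Z

The n-th cyclotomic polynomial Φ_321(x) is the minimal polynomial of zeta_321 over Q and has degree phi(321) = 212. So Q(zeta_321) is a degree-212 Galois extension with Galois group (Z/321Z)^*. By CRT, (Z/321Z)^* ≅ (Z/3Z)^* × (Z/107Z)^*. Each prime-power unit group is (Z/3Z)^* ≅ Z/2Z; (Z/107Z)^* ≅ Z/106Z. Hence Gal(Q(zeta_321)/Q) ≅ Z/2Z × Z/106Z.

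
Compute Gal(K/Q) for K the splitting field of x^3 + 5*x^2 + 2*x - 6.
Gal(K/Q) = S_3 (symmetric group of order 6)

Compute the discriminant of x^3 + (5)*x^2 + (2)*x + (-6): Δ = 1016. Since Δ is not a rational square, the Galois group is not contained in A_3; it must be the full S_3 (irreducibility of the cubic rules out anything smaller).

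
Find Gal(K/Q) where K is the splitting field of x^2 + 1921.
Gal(K/Q) = Z/2Z (cyclic of order 2)

x^2 + 1921 is irreducible over Q since -1921 is not a rational square. The splitting field Q(sqrt(-1921)) has degree 2 over Q, and its unique nontrivial automorphism is sqrt(-1921) ↦ -sqrt(-1921). Hence Gal(Q(sqrt(-1921))/Q) = Z/2Z.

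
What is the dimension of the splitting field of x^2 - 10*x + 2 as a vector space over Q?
[K:Q] = 2

The discriminant of x^2 + (-10)*x + (2) is b^2 - 4c = 100 - (8) = 92. Since 92 is not a perfect square in Q, the polynomial is irreducible over Q. Its two roots generate a degree-2 extension, so [K:Q] = 2.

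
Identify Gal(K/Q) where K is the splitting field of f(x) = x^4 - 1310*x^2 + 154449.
Gal(K/Q) = Z/2Z (cyclic of order 2)

f factors as (x^2 - 1179)(x^2 - 131), so the splitting field is K = Q(sqrt(1179), sqrt(131)). The squarefree part of 1179 is 131 and the squarefree part of 131 is also 131, so sqrt(1179) and sqrt(131) are both rational multiples of sqrt(131). Hence Q(sqrt(1179)) = Q(sqrt(131)) = Q(sqrt(131)), and the splitting field collapses to a single degree-2 extension with Galois group Z/2Z.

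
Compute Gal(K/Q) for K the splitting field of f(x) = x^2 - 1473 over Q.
Gal(K/Q) = Z/2Z (cyclic of order 2)

x^2 - 1473 is irreducible over Q since 1473 is not a rational square. The splitting field Q(sqrt(1473)) has degree 2 over Q, and its unique nontrivial automorphism is sqrt(1473) ↦ -sqrt(1473). Hence Gal(Q(sqrt(1473))/Q) = Z/2Z.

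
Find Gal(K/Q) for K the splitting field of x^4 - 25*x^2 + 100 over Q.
Gal(K/Q) = Z/2Z (cyclic of order 2)

f factors as (x^2 - 20)(x^2 - 5), so the splitting field is K = Q(sqrt(20), sqrt(5)). The squarefree part of 20 is 5 and the squarefree part of 5 is also 5, so sqrt(20) and sqrt(5) are both rational multiples of sqrt(5). Hence Q(sqrt(20)) = Q(sqrt(5)) = Q(sqrt(5)), and the splitting field collapses to a single degree-2 extension with Galois group Z/2Z.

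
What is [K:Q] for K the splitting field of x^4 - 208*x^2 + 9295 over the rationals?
[K:Q] = 4

f factors as (x^2 - 65)(x^2 - 143); the splitting field is K = Q(sqrt(65), sqrt(143)). Since 65, 143, and 9295 are all non-squares in Q, the three subfields Q(sqrt(65)), Q(sqrt(143)), Q(sqrt(9295)) are distinct degree-2 extensions, so [K:Q] = 4 (Klein four Galois group).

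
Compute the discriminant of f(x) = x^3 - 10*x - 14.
Δ = -1292

For a depressed cubic x^3 + p x + q the discriminant is Δ = -4 p^3 - 27 q^2 = -4*(-10)^3 - 27*(-14)^2 = 4000 - 5292 = -1292.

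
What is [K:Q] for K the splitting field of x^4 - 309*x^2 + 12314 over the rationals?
[K:Q] = 4

f factors as (x^2 - 47)(x^2 - 262); the splitting field is K = Q(sqrt(47), sqrt(262)). Since 47, 262, and 12314 are all non-squares in Q, the three subfields Q(sqrt(47)), Q(sqrt(262)), Q(sqrt(12314)) are distinct degree-2 extensions, so [K:Q] = 4 (Klein four Galois group).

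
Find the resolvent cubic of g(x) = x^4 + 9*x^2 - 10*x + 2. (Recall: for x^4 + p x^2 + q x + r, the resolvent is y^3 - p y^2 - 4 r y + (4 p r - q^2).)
h(y) = y^3 - 9*y^2 - 8*y - 28

Identify coefficients: p = 9, q = -10, r = 2.
Plug into h(y) = y^3 - p y^2 - 4 r y + (4 p r - q^2):
  h(y) = y^3 - (9) y^2 - 4*(2) y + (4*(9)*(2) - (-10)^2)
       = y^3 + (-9) y^2 + (-8) y + (-28).
Simplifying: h(y) = y^3 - 9*y^2 - 8*y - 28.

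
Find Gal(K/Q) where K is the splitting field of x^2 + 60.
Gal(K/Q) = Z/2Z (cyclic of order 2)

x^2 + 60 is irreducible over Q since -60 is not a rational square. The splitting field Q(sqrt(-60)) has degree 2 over Q, and its unique nontrivial automorphism is sqrt(-60) ↦ -sqrt(-60). Hence Gal(Q(sqrt(-60))/Q) = Z/2Z.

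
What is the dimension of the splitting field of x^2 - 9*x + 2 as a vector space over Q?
[K:Q] = 2

The discriminant of x^2 + (-9)*x + (2) is b^2 - 4c = 81 - (8) = 73. Since 73 is not a perfect square in Q, the polynomial is irreducible over Q. Its two roots generate a degree-2 extension, so [K:Q] = 2.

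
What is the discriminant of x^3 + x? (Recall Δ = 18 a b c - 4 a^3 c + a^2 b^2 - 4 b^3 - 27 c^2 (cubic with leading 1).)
Δ = -4

For x^3 + a x^2 + b x + c the discriminant is Δ = 18 a b c - 4 a^3 c + a^2 b^2 - 4 b^3 - 27 c^2.
Plug a = 0, b = 1, c = 0:
  18*(0)*(1)*(0) - 4*(0)^3*(0) + (0)^2*(1)^2 - 4*(1)^3 - 27*(0)^2
  = 0 + (0) + 0 + (-4) + (0)
  = -4.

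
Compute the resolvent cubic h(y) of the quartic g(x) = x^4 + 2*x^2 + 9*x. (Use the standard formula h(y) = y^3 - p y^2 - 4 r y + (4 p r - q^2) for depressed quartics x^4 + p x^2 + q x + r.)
h(y) = y^3 - 2*y^2 - 81

Identify coefficients: p = 2, q = 9, r = 0.
Plug into h(y) = y^3 - p y^2 - 4 r y + (4 p r - q^2):
  h(y) = y^3 - (2) y^2 - 4*(0) y + (4*(2)*(0) - (9)^2)
       = y^3 + (-2) y^2 + (0) y + (-81).
Simplifying: h(y) = y^3 - 2*y^2 - 81.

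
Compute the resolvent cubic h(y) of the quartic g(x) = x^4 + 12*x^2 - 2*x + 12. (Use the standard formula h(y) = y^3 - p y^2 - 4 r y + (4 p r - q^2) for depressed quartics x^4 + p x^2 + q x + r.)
h(y) = y^3 - 12*y^2 - 48*y + 572

Identify coefficients: p = 12, q = -2, r = 12.
Plug into h(y) = y^3 - p y^2 - 4 r y + (4 p r - q^2):
  h(y) = y^3 - (12) y^2 - 4*(12) y + (4*(12)*(12) - (-2)^2)
       = y^3 + (-12) y^2 + (-48) y + (572).
Simplifying: h(y) = y^3 - 12*y^2 - 48*y + 572.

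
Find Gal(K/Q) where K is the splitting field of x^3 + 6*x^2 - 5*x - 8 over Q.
Gal(K/Q) = S_3 (symmetric group of order 6)

Compute the discriminant of x^3 + (6)*x^2 + (-5)*x + (-8): Δ = 10904. Since Δ is not a rational square, the Galois group is not contained in A_3; it must be the full S_3 (irreducibility of the cubic rules out anything smaller).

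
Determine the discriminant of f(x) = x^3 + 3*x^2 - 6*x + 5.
Δ = -1647

For x^3 + a x^2 + b x + c the discriminant is Δ = 18 a b c - 4 a^3 c + a^2 b^2 - 4 b^3 - 27 c^2.
Plug a = 3, b = -6, c = 5:
  18*(3)*(-6)*(5) - 4*(3)^3*(5) + (3)^2*(-6)^2 - 4*(-6)^3 - 27*(5)^2
  = -1620 + (-540) + 324 + (864) + (-675)
  = -1647.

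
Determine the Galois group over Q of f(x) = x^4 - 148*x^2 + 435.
Gal(K/Q) = V_4 (Klein four-group, Z/2Z × Z/2Z)

f factors as (x^2 - 145)(x^2 - 3), so the splitting field is K = Q(sqrt(145), sqrt(3)). The elements 145, 3, 435 are all non-squares in Q, so sqrt(145) and sqrt(3) generate independent quadratic extensions. Thus [K:Q] = 4 and Gal(K/Q) is generated by the two order-2 automorphisms sqrt(145) ↦ -sqrt(145) and sqrt(3) ↦ -sqrt(3), giving V_4.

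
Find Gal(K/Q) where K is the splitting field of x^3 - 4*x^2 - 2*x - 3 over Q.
Gal(K/Q) = S_3 (symmetric group of order 6)

Compute the discriminant of x^3 + (-4)*x^2 + (-2)*x + (-3): Δ = -1347. Since Δ is not a rational square, the Galois group is not contained in A_3; it must be the full S_3 (irreducibility of the cubic rules out anything smaller).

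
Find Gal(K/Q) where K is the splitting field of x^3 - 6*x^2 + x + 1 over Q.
Gal(K/Q) = S_3 (symmetric group of order 6)

Compute the discriminant of x^3 + (-6)*x^2 + (1)*x + (1): Δ = 761. Since Δ is not a rational square, the Galois group is not contained in A_3; it must be the full S_3 (irreducibility of the cubic rules out anything smaller).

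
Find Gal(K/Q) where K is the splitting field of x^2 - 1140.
Gal(K/Q) = Z/2Z (cyclic of order 2)

x^2 - 1140 is irreducible over Q since 1140 is not a rational square. The splitting field Q(sqrt(1140)) has degree 2 over Q, and its unique nontrivial automorphism is sqrt(1140) ↦ -sqrt(1140). Hence Gal(Q(sqrt(1140))/Q) = Z/2Z.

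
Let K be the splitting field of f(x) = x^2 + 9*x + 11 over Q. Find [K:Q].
[K:Q] = 2

The discriminant of x^2 + (9)*x + (11) is b^2 - 4c = 81 - (44) = 37. Since 37 is not a perfect square in Q, the polynomial is irreducible over Q. Its two roots generate a degree-2 extension, so [K:Q] = 2.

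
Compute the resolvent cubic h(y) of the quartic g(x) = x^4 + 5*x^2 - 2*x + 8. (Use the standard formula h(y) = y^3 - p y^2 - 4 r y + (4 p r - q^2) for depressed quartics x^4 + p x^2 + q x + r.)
h(y) = y^3 - 5*y^2 - 32*y + 156

Identify coefficients: p = 5, q = -2, r = 8.
Plug into h(y) = y^3 - p y^2 - 4 r y + (4 p r - q^2):
  h(y) = y^3 - (5) y^2 - 4*(8) y + (4*(5)*(8) - (-2)^2)
       = y^3 + (-5) y^2 + (-32) y + (156).
Simplifying: h(y) = y^3 - 5*y^2 - 32*y + 156.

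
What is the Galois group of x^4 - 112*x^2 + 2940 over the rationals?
Gal(K/Q) = V_4 (Klein four-group, Z/2Z × Z/2Z)

f factors as (x^2 - 70)(x^2 - 42), so the splitting field is K = Q(sqrt(70), sqrt(42)). The elements 70, 42, 2940 are all non-squares in Q, so sqrt(70) and sqrt(42) generate independent quadratic extensions. Thus [K:Q] = 4 and Gal(K/Q) is generated by the two order-2 automorphisms sqrt(70) ↦ -sqrt(70) and sqrt(42) ↦ -sqrt(42), giving V_4.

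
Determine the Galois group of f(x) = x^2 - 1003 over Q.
Gal(K/Q) = Z/2Z (cyclic of order 2)

x^2 - 1003 is irreducible over Q since 1003 is not a rational square. The splitting field Q(sqrt(1003)) has degree 2 over Q, and its unique nontrivial automorphism is sqrt(1003) ↦ -sqrt(1003). Hence Gal(Q(sqrt(1003))/Q) = Z/2Z.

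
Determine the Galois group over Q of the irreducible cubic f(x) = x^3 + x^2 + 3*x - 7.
Gal(K/Q) = S_3 (symmetric group of order 6)

Compute the discriminant of x^3 + (1)*x^2 + (3)*x + (-7): Δ = -1772. Since Δ is not a rational square, the Galois group is not contained in A_3; it must be the full S_3 (irreducibility of the cubic rules out anything smaller).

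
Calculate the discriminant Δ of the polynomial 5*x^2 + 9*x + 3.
Δ = 21

For a quadratic a x^2 + b x + c the discriminant is Δ = b^2 - 4ac = (9)^2 - 4*(5)*(3) = 81 - (60) = 21.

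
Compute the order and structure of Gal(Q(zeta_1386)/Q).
|Gal(Q(zeta_1386)/Q)| = phi(1386) = 360; group ≅ (Z/1386Z)^* ≅ Z/6Z × Z/6Z × Z/10Z

The n-th cyclotomic polynomial Φ_1386(x) is the minimal polynomial of zeta_1386 over Q and has degree phi(1386) = 360. So Q(zeta_1386) is a degree-360 Galois extension with Galois group (Z/1386Z)^*. By CRT, (Z/1386Z)^* ≅ (Z/2Z)^* × (Z/9Z)^* × (Z/7Z)^* × (Z/11Z)^*. Each prime-power unit group is (Z/2Z)^* ≅ trivial group (order 1); (Z/9Z)^* ≅ Z/6Z; (Z/7Z)^* ≅ Z/6Z; (Z/11Z)^* ≅ Z/10Z. Hence Gal(Q(zeta_1386)/Q) ≅ Z/6Z × Z/6Z × Z/10Z.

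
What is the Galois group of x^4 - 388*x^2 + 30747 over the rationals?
Gal(K/Q) = V_4 (Klein four-group, Z/2Z × Z/2Z)

f factors as (x^2 - 277)(x^2 - 111), so the splitting field is K = Q(sqrt(277), sqrt(111)). The elements 277, 111, 30747 are all non-squares in Q, so sqrt(277) and sqrt(111) generate independent quadratic extensions. Thus [K:Q] = 4 and Gal(K/Q) is generated by the two order-2 automorphisms sqrt(277) ↦ -sqrt(277) and sqrt(111) ↦ -sqrt(111), giving V_4.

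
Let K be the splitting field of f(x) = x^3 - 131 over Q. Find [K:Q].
[K:Q] = 6

x^3 - 131 has one real root r = 131^(1/3) and two complex roots r*zeta_3, r*zeta_3^2 where zeta_3 = e^(2*pi*i/3). The splitting field is Q(r, zeta_3). [Q(r):Q] = 3 and [Q(zeta_3):Q] = 2 with gcd = 1, so [Q(r, zeta_3):Q] = 3 * 2 = 6.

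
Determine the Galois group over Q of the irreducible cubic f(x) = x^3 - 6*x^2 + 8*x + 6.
Gal(K/Q) = S_3 (symmetric group of order 6)

Compute the discriminant of x^3 + (-6)*x^2 + (8)*x + (6): Δ = -716. Since Δ is not a rational square, the Galois group is not contained in A_3; it must be the full S_3 (irreducibility of the cubic rules out anything smaller).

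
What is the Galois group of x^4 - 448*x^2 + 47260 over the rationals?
Gal(K/Q) = V_4 (Klein four-group, Z/2Z × Z/2Z)

f factors as (x^2 - 278)(x^2 - 170), so the splitting field is K = Q(sqrt(278), sqrt(170)). The elements 278, 170, 47260 are all non-squares in Q, so sqrt(278) and sqrt(170) generate independent quadratic extensions. Thus [K:Q] = 4 and Gal(K/Q) is generated by the two order-2 automorphisms sqrt(278) ↦ -sqrt(278) and sqrt(170) ↦ -sqrt(170), giving V_4.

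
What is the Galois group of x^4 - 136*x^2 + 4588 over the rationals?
Gal(K/Q) = V_4 (Klein four-group, Z/2Z × Z/2Z)

f factors as (x^2 - 74)(x^2 - 62), so the splitting field is K = Q(sqrt(74), sqrt(62)). The elements 74, 62, 4588 are all non-squares in Q, so sqrt(74) and sqrt(62) generate independent quadratic extensions. Thus [K:Q] = 4 and Gal(K/Q) is generated by the two order-2 automorphisms sqrt(74) ↦ -sqrt(74) and sqrt(62) ↦ -sqrt(62), giving V_4.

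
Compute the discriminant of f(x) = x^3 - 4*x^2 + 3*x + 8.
Δ = -1372

For x^3 + a x^2 + b x + c the discriminant is Δ = 18 a b c - 4 a^3 c + a^2 b^2 - 4 b^3 - 27 c^2.
Plug a = -4, b = 3, c = 8:
  18*(-4)*(3)*(8) - 4*(-4)^3*(8) + (-4)^2*(3)^2 - 4*(3)^3 - 27*(8)^2
  = -1728 + (2048) + 144 + (-108) + (-1728)
  = -1372.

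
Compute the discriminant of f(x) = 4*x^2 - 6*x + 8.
Δ = -92

For a quadratic a x^2 + b x + c the discriminant is Δ = b^2 - 4ac = (-6)^2 - 4*(4)*(8) = 36 - (128) = -92.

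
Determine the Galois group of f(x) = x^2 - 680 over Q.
Gal(K/Q) = Z/2Z (cyclic of order 2)

x^2 - 680 is irreducible over Q since 680 is not a rational square. The splitting field Q(sqrt(680)) has degree 2 over Q, and its unique nontrivial automorphism is sqrt(680) ↦ -sqrt(680). Hence Gal(Q(sqrt(680))/Q) = Z/2Z.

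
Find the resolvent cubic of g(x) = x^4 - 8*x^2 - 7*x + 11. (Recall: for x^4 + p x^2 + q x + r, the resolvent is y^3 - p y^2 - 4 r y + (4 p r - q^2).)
h(y) = y^3 + 8*y^2 - 44*y - 401

Identify coefficients: p = -8, q = -7, r = 11.
Plug into h(y) = y^3 - p y^2 - 4 r y + (4 p r - q^2):
  h(y) = y^3 - (-8) y^2 - 4*(11) y + (4*(-8)*(11) - (-7)^2)
       = y^3 + (8) y^2 + (-44) y + (-401).
Simplifying: h(y) = y^3 + 8*y^2 - 44*y - 401.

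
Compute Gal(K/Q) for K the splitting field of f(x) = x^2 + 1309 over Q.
Gal(K/Q) = Z/2Z (cyclic of order 2)

x^2 + 1309 is irreducible over Q since -1309 is not a rational square. The splitting field Q(sqrt(-1309)) has degree 2 over Q, and its unique nontrivial automorphism is sqrt(-1309) ↦ -sqrt(-1309). Hence Gal(Q(sqrt(-1309))/Q) = Z/2Z.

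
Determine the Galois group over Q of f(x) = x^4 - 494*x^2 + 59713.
Gal(K/Q) = V_4 (Klein four-group, Z/2Z × Z/2Z)

f factors as (x^2 - 211)(x^2 - 283), so the splitting field is K = Q(sqrt(211), sqrt(283)). The elements 211, 283, 59713 are all non-squares in Q, so sqrt(211) and sqrt(283) generate independent quadratic extensions. Thus [K:Q] = 4 and Gal(K/Q) is generated by the two order-2 automorphisms sqrt(211) ↦ -sqrt(211) and sqrt(283) ↦ -sqrt(283), giving V_4.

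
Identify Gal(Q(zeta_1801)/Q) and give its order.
|Gal(Q(zeta_1801)/Q)| = phi(1801) = 1800; group ≅ (Z/1801Z)^* ≅ Z/1800Z

The n-th cyclotomic polynomial Φ_1801(x) is the minimal polynomial of zeta_1801 over Q and has degree phi(1801) = 1800. So Q(zeta_1801) is a degree-1800 Galois extension with Galois group (Z/1801Z)^*. (Z/1801Z)^* is cyclic since 1801 is an odd prime power (or 4). Hence Gal(Q(zeta_1801)/Q) ≅ Z/1800Z.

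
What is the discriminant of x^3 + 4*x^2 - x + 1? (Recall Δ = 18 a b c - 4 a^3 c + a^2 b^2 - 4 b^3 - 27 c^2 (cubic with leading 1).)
Δ = -335

For x^3 + a x^2 + b x + c the discriminant is Δ = 18 a b c - 4 a^3 c + a^2 b^2 - 4 b^3 - 27 c^2.
Plug a = 4, b = -1, c = 1:
  18*(4)*(-1)*(1) - 4*(4)^3*(1) + (4)^2*(-1)^2 - 4*(-1)^3 - 27*(1)^2
  = -72 + (-256) + 16 + (4) + (-27)
  = -335.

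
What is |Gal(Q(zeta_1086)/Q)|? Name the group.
|Gal(Q(zeta_1086)/Q)| = phi(1086) = 360; group ≅ (Z/1086Z)^* ≅ Z/2Z × Z/180Z

The n-th cyclotomic polynomial Φ_1086(x) is the minimal polynomial of zeta_1086 over Q and has degree phi(1086) = 360. So Q(zeta_1086) is a degree-360 Galois extension with Galois group (Z/1086Z)^*. By CRT, (Z/1086Z)^* ≅ (Z/2Z)^* × (Z/3Z)^* × (Z/181Z)^*. Each prime-power unit group is (Z/2Z)^* ≅ trivial group (order 1); (Z/3Z)^* ≅ Z/2Z; (Z/181Z)^* ≅ Z/180Z. Hence Gal(Q(zeta_1086)/Q) ≅ Z/2Z × Z/180Z.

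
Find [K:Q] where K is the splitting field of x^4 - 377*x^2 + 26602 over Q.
[K:Q] = 4

f factors as (x^2 - 283)(x^2 - 94); the splitting field is K = Q(sqrt(283), sqrt(94)). Since 283, 94, and 26602 are all non-squares in Q, the three subfields Q(sqrt(283)), Q(sqrt(94)), Q(sqrt(26602)) are distinct degree-2 extensions, so [K:Q] = 4 (Klein four Galois group).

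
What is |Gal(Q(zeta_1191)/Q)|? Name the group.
|Gal(Q(zeta_1191)/Q)| = phi(1191) = 792; group ≅ (Z/1191Z)^* ≅ Z/2Z × Z/396Z

The n-th cyclotomic polynomial Φ_1191(x) is the minimal polynomial of zeta_1191 over Q and has degree phi(1191) = 792. So Q(zeta_1191) is a degree-792 Galois extension with Galois group (Z/1191Z)^*. By CRT, (Z/1191Z)^* ≅ (Z/3Z)^* × (Z/397Z)^*. Each prime-power unit group is (Z/3Z)^* ≅ Z/2Z; (Z/397Z)^* ≅ Z/396Z. Hence Gal(Q(zeta_1191)/Q) ≅ Z/2Z × Z/396Z.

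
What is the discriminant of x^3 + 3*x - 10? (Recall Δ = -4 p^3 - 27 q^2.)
Δ = -2808

For a depressed cubic x^3 + p x + q the discriminant is Δ = -4 p^3 - 27 q^2 = -4*(3)^3 - 27*(-10)^2 = -108 - 2700 = -2808.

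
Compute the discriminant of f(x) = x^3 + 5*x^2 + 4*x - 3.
Δ = 321

For x^3 + a x^2 + b x + c the discriminant is Δ = 18 a b c - 4 a^3 c + a^2 b^2 - 4 b^3 - 27 c^2.
Plug a = 5, b = 4, c = -3:
  18*(5)*(4)*(-3) - 4*(5)^3*(-3) + (5)^2*(4)^2 - 4*(4)^3 - 27*(-3)^2
  = -1080 + (1500) + 400 + (-256) + (-243)
  = 321.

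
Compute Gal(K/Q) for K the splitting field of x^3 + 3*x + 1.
Gal(K/Q) = S_3 (symmetric group of order 6)

Compute the discriminant of x^3 + (0)*x^2 + (3)*x + (1): Δ = -135. Since Δ is not a rational square, the Galois group is not contained in A_3; it must be the full S_3 (irreducibility of the cubic rules out anything smaller).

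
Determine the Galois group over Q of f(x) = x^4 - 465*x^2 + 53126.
Gal(K/Q) = V_4 (Klein four-group, Z/2Z × Z/2Z)

f factors as (x^2 - 202)(x^2 - 263), so the splitting field is K = Q(sqrt(202), sqrt(263)). The elements 202, 263, 53126 are all non-squares in Q, so sqrt(202) and sqrt(263) generate independent quadratic extensions. Thus [K:Q] = 4 and Gal(K/Q) is generated by the two order-2 automorphisms sqrt(202) ↦ -sqrt(202) and sqrt(263) ↦ -sqrt(263), giving V_4.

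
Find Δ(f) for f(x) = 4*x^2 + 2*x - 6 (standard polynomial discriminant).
Δ = 100

For a quadratic a x^2 + b x + c the discriminant is Δ = b^2 - 4ac = (2)^2 - 4*(4)*(-6) = 4 - (-96) = 100.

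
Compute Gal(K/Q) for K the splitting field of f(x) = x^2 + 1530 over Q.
Gal(K/Q) = Z/2Z (cyclic of order 2)

x^2 + 1530 is irreducible over Q since -1530 is not a rational square. The splitting field Q(sqrt(-1530)) has degree 2 over Q, and its unique nontrivial automorphism is sqrt(-1530) ↦ -sqrt(-1530). Hence Gal(Q(sqrt(-1530))/Q) = Z/2Z.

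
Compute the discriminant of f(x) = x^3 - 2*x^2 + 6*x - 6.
Δ = -588

For x^3 + a x^2 + b x + c the discriminant is Δ = 18 a b c - 4 a^3 c + a^2 b^2 - 4 b^3 - 27 c^2.
Plug a = -2, b = 6, c = -6:
  18*(-2)*(6)*(-6) - 4*(-2)^3*(-6) + (-2)^2*(6)^2 - 4*(6)^3 - 27*(-6)^2
  = 1296 + (-192) + 144 + (-864) + (-972)
  = -588.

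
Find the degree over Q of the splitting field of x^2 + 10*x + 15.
[K:Q] = 2

The discriminant of x^2 + (10)*x + (15) is b^2 - 4c = 100 - (60) = 40. Since 40 is not a perfect square in Q, the polynomial is irreducible over Q. Its two roots generate a degree-2 extension, so [K:Q] = 2.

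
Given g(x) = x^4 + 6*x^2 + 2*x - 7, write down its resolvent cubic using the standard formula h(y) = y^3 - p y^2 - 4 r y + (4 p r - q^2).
h(y) = y^3 - 6*y^2 + 28*y - 172

Identify coefficients: p = 6, q = 2, r = -7.
Plug into h(y) = y^3 - p y^2 - 4 r y + (4 p r - q^2):
  h(y) = y^3 - (6) y^2 - 4*(-7) y + (4*(6)*(-7) - (2)^2)
       = y^3 + (-6) y^2 + (28) y + (-172).
Simplifying: h(y) = y^3 - 6*y^2 + 28*y - 172.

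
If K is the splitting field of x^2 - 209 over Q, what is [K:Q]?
[K:Q] = 2

The polynomial x^2 - 209 is irreducible over Q since 209 is not a perfect square. Its splitting field is Q(sqrt(209)), which has degree 2 over Q.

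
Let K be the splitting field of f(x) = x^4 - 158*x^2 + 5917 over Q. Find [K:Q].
[K:Q] = 4

f factors as (x^2 - 61)(x^2 - 97); the splitting field is K = Q(sqrt(61), sqrt(97)). Since 61, 97, and 5917 are all non-squares in Q, the three subfields Q(sqrt(61)), Q(sqrt(97)), Q(sqrt(5917)) are distinct degree-2 extensions, so [K:Q] = 4 (Klein four Galois group).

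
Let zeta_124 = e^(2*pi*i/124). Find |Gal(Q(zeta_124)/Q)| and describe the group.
|Gal(Q(zeta_124)/Q)| = phi(124) = 60; group ≅ (Z/124Z)^* ≅ Z/2Z × Z/30Z

The n-th cyclotomic polynomial Φ_124(x) is the minimal polynomial of zeta_124 over Q and has degree phi(124) = 60. So Q(zeta_124) is a degree-60 Galois extension with Galois group (Z/124Z)^*. By CRT, (Z/124Z)^* ≅ (Z/4Z)^* × (Z/31Z)^*. Each prime-power unit group is (Z/4Z)^* ≅ Z/2Z; (Z/31Z)^* ≅ Z/30Z. Hence Gal(Q(zeta_124)/Q) ≅ Z/2Z × Z/30Z.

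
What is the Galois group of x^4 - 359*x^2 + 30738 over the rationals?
Gal(K/Q) = V_4 (Klein four-group, Z/2Z × Z/2Z)

f factors as (x^2 - 218)(x^2 - 141), so the splitting field is K = Q(sqrt(218), sqrt(141)). The elements 218, 141, 30738 are all non-squares in Q, so sqrt(218) and sqrt(141) generate independent quadratic extensions. Thus [K:Q] = 4 and Gal(K/Q) is generated by the two order-2 automorphisms sqrt(218) ↦ -sqrt(218) and sqrt(141) ↦ -sqrt(141), giving V_4.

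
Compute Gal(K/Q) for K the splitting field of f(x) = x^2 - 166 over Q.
Gal(K/Q) = Z/2Z (cyclic of order 2)

x^2 - 166 is irreducible over Q since 166 is not a rational square. The splitting field Q(sqrt(166)) has degree 2 over Q, and its unique nontrivial automorphism is sqrt(166) ↦ -sqrt(166). Hence Gal(Q(sqrt(166))/Q) = Z/2Z.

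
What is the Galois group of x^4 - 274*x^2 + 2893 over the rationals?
Gal(K/Q) = V_4 (Klein four-group, Z/2Z × Z/2Z)

f factors as (x^2 - 263)(x^2 - 11), so the splitting field is K = Q(sqrt(263), sqrt(11)). The elements 263, 11, 2893 are all non-squares in Q, so sqrt(263) and sqrt(11) generate independent quadratic extensions. Thus [K:Q] = 4 and Gal(K/Q) is generated by the two order-2 automorphisms sqrt(263) ↦ -sqrt(263) and sqrt(11) ↦ -sqrt(11), giving V_4.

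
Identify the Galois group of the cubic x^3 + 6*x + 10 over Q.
Gal(K/Q) = S_3 (symmetric group of order 6)

Compute the discriminant of x^3 + (0)*x^2 + (6)*x + (10): Δ = -3564. Since Δ is not a rational square, the Galois group is not contained in A_3; it must be the full S_3 (irreducibility of the cubic rules out anything smaller).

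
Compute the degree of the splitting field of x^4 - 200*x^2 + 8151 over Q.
[K:Q] = 4

f factors as (x^2 - 57)(x^2 - 143); the splitting field is K = Q(sqrt(57), sqrt(143)). Since 57, 143, and 8151 are all non-squares in Q, the three subfields Q(sqrt(57)), Q(sqrt(143)), Q(sqrt(8151)) are distinct degree-2 extensions, so [K:Q] = 4 (Klein four Galois group).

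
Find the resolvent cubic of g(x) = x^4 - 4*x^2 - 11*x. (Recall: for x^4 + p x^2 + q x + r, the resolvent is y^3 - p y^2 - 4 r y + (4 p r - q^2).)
h(y) = y^3 + 4*y^2 - 121

Identify coefficients: p = -4, q = -11, r = 0.
Plug into h(y) = y^3 - p y^2 - 4 r y + (4 p r - q^2):
  h(y) = y^3 - (-4) y^2 - 4*(0) y + (4*(-4)*(0) - (-11)^2)
       = y^3 + (4) y^2 + (0) y + (-121).
Simplifying: h(y) = y^3 + 4*y^2 - 121.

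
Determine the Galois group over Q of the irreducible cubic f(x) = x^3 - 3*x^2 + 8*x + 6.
Gal(K/Q) = S_3 (symmetric group of order 6)

Compute the discriminant of x^3 + (-3)*x^2 + (8)*x + (6): Δ = -4388. Since Δ is not a rational square, the Galois group is not contained in A_3; it must be the full S_3 (irreducibility of the cubic rules out anything smaller).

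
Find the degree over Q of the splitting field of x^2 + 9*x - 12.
[K:Q] = 2

The discriminant of x^2 + (9)*x + (-12) is b^2 - 4c = 81 - (-48) = 129. Since 129 is not a perfect square in Q, the polynomial is irreducible over Q. Its two roots generate a degree-2 extension, so [K:Q] = 2.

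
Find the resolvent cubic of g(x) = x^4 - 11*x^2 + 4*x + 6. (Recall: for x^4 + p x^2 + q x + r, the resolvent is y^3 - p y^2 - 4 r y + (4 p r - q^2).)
h(y) = y^3 + 11*y^2 - 24*y - 280

Identify coefficients: p = -11, q = 4, r = 6.
Plug into h(y) = y^3 - p y^2 - 4 r y + (4 p r - q^2):
  h(y) = y^3 - (-11) y^2 - 4*(6) y + (4*(-11)*(6) - (4)^2)
       = y^3 + (11) y^2 + (-24) y + (-280).
Simplifying: h(y) = y^3 + 11*y^2 - 24*y - 280.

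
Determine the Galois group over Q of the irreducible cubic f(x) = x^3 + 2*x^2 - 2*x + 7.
Gal(K/Q) = S_3 (symmetric group of order 6)

Compute the discriminant of x^3 + (2)*x^2 + (-2)*x + (7): Δ = -2003. Since Δ is not a rational square, the Galois group is not contained in A_3; it must be the full S_3 (irreducibility of the cubic rules out anything smaller).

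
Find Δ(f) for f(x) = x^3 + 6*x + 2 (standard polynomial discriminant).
Δ = -972

For x^3 + a x^2 + b x + c the discriminant is Δ = 18 a b c - 4 a^3 c + a^2 b^2 - 4 b^3 - 27 c^2.
Plug a = 0, b = 6, c = 2:
  18*(0)*(6)*(2) - 4*(0)^3*(2) + (0)^2*(6)^2 - 4*(6)^3 - 27*(2)^2
  = 0 + (0) + 0 + (-864) + (-108)
  = -972.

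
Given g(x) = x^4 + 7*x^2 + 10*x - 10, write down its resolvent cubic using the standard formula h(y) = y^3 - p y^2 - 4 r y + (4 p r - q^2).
h(y) = y^3 - 7*y^2 + 40*y - 380

Identify coefficients: p = 7, q = 10, r = -10.
Plug into h(y) = y^3 - p y^2 - 4 r y + (4 p r - q^2):
  h(y) = y^3 - (7) y^2 - 4*(-10) y + (4*(7)*(-10) - (10)^2)
       = y^3 + (-7) y^2 + (40) y + (-380).
Simplifying: h(y) = y^3 - 7*y^2 + 40*y - 380.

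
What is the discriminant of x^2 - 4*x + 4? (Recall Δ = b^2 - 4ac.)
Δ = 0

For a quadratic a x^2 + b x + c the discriminant is Δ = b^2 - 4ac = (-4)^2 - 4*(1)*(4) = 16 - (16) = 0.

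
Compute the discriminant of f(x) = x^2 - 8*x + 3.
Δ = 52

For a quadratic a x^2 + b x + c the discriminant is Δ = b^2 - 4ac = (-8)^2 - 4*(1)*(3) = 64 - (12) = 52.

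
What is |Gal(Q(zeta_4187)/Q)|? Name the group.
|Gal(Q(zeta_4187)/Q)| = phi(4187) = 4056; group ≅ (Z/4187Z)^* ≅ Z/52Z × Z/78Z

The n-th cyclotomic polynomial Φ_4187(x) is the minimal polynomial of zeta_4187 over Q and has degree phi(4187) = 4056. So Q(zeta_4187) is a degree-4056 Galois extension with Galois group (Z/4187Z)^*. By CRT, (Z/4187Z)^* ≅ (Z/53Z)^* × (Z/79Z)^*. Each prime-power unit group is (Z/53Z)^* ≅ Z/52Z; (Z/79Z)^* ≅ Z/78Z. Hence Gal(Q(zeta_4187)/Q) ≅ Z/52Z × Z/78Z.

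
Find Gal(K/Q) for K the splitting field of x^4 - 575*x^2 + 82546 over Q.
Gal(K/Q) = V_4 (Klein four-group, Z/2Z × Z/2Z)

f factors as (x^2 - 298)(x^2 - 277), so the splitting field is K = Q(sqrt(298), sqrt(277)). The elements 298, 277, 82546 are all non-squares in Q, so sqrt(298) and sqrt(277) generate independent quadratic extensions. Thus [K:Q] = 4 and Gal(K/Q) is generated by the two order-2 automorphisms sqrt(298) ↦ -sqrt(298) and sqrt(277) ↦ -sqrt(277), giving V_4.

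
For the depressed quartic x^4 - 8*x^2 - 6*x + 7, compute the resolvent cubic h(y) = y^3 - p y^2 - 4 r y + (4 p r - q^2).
h(y) = y^3 + 8*y^2 - 28*y - 260

Identify coefficients: p = -8, q = -6, r = 7.
Plug into h(y) = y^3 - p y^2 - 4 r y + (4 p r - q^2):
  h(y) = y^3 - (-8) y^2 - 4*(7) y + (4*(-8)*(7) - (-6)^2)
       = y^3 + (8) y^2 + (-28) y + (-260).
Simplifying: h(y) = y^3 + 8*y^2 - 28*y - 260.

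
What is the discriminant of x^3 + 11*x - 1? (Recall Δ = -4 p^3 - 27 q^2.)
Δ = -5351

For a depressed cubic x^3 + p x + q the discriminant is Δ = -4 p^3 - 27 q^2 = -4*(11)^3 - 27*(-1)^2 = -5324 - 27 = -5351.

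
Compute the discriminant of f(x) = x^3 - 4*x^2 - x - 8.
Δ = -4332

For x^3 + a x^2 + b x + c the discriminant is Δ = 18 a b c - 4 a^3 c + a^2 b^2 - 4 b^3 - 27 c^2.
Plug a = -4, b = -1, c = -8:
  18*(-4)*(-1)*(-8) - 4*(-4)^3*(-8) + (-4)^2*(-1)^2 - 4*(-1)^3 - 27*(-8)^2
  = -576 + (-2048) + 16 + (4) + (-1728)
  = -4332.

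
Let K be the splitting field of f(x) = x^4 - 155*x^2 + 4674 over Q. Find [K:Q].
[K:Q] = 4

f factors as (x^2 - 41)(x^2 - 114); the splitting field is K = Q(sqrt(41), sqrt(114)). Since 41, 114, and 4674 are all non-squares in Q, the three subfields Q(sqrt(41)), Q(sqrt(114)), Q(sqrt(4674)) are distinct degree-2 extensions, so [K:Q] = 4 (Klein four Galois group).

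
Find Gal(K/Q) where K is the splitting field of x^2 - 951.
Gal(K/Q) = Z/2Z (cyclic of order 2)

x^2 - 951 is irreducible over Q since 951 is not a rational square. The splitting field Q(sqrt(951)) has degree 2 over Q, and its unique nontrivial automorphism is sqrt(951) ↦ -sqrt(951). Hence Gal(Q(sqrt(951))/Q) = Z/2Z.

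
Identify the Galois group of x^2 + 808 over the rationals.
Gal(K/Q) = Z/2Z (cyclic of order 2)

x^2 + 808 is irreducible over Q since -808 is not a rational square. The splitting field Q(sqrt(-808)) has degree 2 over Q, and its unique nontrivial automorphism is sqrt(-808) ↦ -sqrt(-808). Hence Gal(Q(sqrt(-808))/Q) = Z/2Z.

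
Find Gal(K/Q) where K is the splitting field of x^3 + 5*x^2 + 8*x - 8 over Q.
Gal(K/Q) = S_3 (symmetric group of order 6)

Compute the discriminant of x^3 + (5)*x^2 + (8)*x + (-8): Δ = -3936. Since Δ is not a rational square, the Galois group is not contained in A_3; it must be the full S_3 (irreducibility of the cubic rules out anything smaller).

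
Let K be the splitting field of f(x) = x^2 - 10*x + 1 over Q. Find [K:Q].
[K:Q] = 2

The discriminant of x^2 + (-10)*x + (1) is b^2 - 4c = 100 - (4) = 96. Since 96 is not a perfect square in Q, the polynomial is irreducible over Q. Its two roots generate a degree-2 extension, so [K:Q] = 2.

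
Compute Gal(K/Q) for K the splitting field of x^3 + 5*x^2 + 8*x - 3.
Gal(K/Q) = S_3 (symmetric group of order 6)

Compute the discriminant of x^3 + (5)*x^2 + (8)*x + (-3): Δ = -1351. Since Δ is not a rational square, the Galois group is not contained in A_3; it must be the full S_3 (irreducibility of the cubic rules out anything smaller).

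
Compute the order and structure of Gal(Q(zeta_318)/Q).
|Gal(Q(zeta_318)/Q)| = phi(318) = 104; group ≅ (Z/318Z)^* ≅ Z/2Z × Z/52Z

The n-th cyclotomic polynomial Φ_318(x) is the minimal polynomial of zeta_318 over Q and has degree phi(318) = 104. So Q(zeta_318) is a degree-104 Galois extension with Galois group (Z/318Z)^*. By CRT, (Z/318Z)^* ≅ (Z/2Z)^* × (Z/3Z)^* × (Z/53Z)^*. Each prime-power unit group is (Z/2Z)^* ≅ trivial group (order 1); (Z/3Z)^* ≅ Z/2Z; (Z/53Z)^* ≅ Z/52Z. Hence Gal(Q(zeta_318)/Q) ≅ Z/2Z × Z/52Z.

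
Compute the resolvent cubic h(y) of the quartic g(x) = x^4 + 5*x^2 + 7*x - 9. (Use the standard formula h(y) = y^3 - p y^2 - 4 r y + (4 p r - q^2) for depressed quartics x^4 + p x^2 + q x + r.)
h(y) = y^3 - 5*y^2 + 36*y - 229

Identify coefficients: p = 5, q = 7, r = -9.
Plug into h(y) = y^3 - p y^2 - 4 r y + (4 p r - q^2):
  h(y) = y^3 - (5) y^2 - 4*(-9) y + (4*(5)*(-9) - (7)^2)
       = y^3 + (-5) y^2 + (36) y + (-229).
Simplifying: h(y) = y^3 - 5*y^2 + 36*y - 229.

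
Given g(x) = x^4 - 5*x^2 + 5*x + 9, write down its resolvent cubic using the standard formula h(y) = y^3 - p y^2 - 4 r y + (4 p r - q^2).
h(y) = y^3 + 5*y^2 - 36*y - 205

Identify coefficients: p = -5, q = 5, r = 9.
Plug into h(y) = y^3 - p y^2 - 4 r y + (4 p r - q^2):
  h(y) = y^3 - (-5) y^2 - 4*(9) y + (4*(-5)*(9) - (5)^2)
       = y^3 + (5) y^2 + (-36) y + (-205).
Simplifying: h(y) = y^3 + 5*y^2 - 36*y - 205.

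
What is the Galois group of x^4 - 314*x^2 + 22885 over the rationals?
Gal(K/Q) = V_4 (Klein four-group, Z/2Z × Z/2Z)

f factors as (x^2 - 115)(x^2 - 199), so the splitting field is K = Q(sqrt(115), sqrt(199)). The elements 115, 199, 22885 are all non-squares in Q, so sqrt(115) and sqrt(199) generate independent quadratic extensions. Thus [K:Q] = 4 and Gal(K/Q) is generated by the two order-2 automorphisms sqrt(115) ↦ -sqrt(115) and sqrt(199) ↦ -sqrt(199), giving V_4.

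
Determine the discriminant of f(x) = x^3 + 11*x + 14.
Δ = -10616

For a depressed cubic x^3 + p x + q the discriminant is Δ = -4 p^3 - 27 q^2 = -4*(11)^3 - 27*(14)^2 = -5324 - 5292 = -10616.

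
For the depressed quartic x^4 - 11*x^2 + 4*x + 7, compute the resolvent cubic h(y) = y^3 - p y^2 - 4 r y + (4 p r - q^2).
h(y) = y^3 + 11*y^2 - 28*y - 324

Identify coefficients: p = -11, q = 4, r = 7.
Plug into h(y) = y^3 - p y^2 - 4 r y + (4 p r - q^2):
  h(y) = y^3 - (-11) y^2 - 4*(7) y + (4*(-11)*(7) - (4)^2)
       = y^3 + (11) y^2 + (-28) y + (-324).
Simplifying: h(y) = y^3 + 11*y^2 - 28*y - 324.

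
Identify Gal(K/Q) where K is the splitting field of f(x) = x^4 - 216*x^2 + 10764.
Gal(K/Q) = V_4 (Klein four-group, Z/2Z × Z/2Z)

f factors as (x^2 - 78)(x^2 - 138), so the splitting field is K = Q(sqrt(78), sqrt(138)). The elements 78, 138, 10764 are all non-squares in Q, so sqrt(78) and sqrt(138) generate independent quadratic extensions. Thus [K:Q] = 4 and Gal(K/Q) is generated by the two order-2 automorphisms sqrt(78) ↦ -sqrt(78) and sqrt(138) ↦ -sqrt(138), giving V_4.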